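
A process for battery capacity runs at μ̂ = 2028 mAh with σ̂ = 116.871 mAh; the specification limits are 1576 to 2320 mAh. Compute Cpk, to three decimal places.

0.833

Cpu = (USL − μ̂) / (3σ̂) = (2320 − 2028) / (3 × 116.871) = 0.8328; Cpl = (μ̂ − LSL) / (3σ̂) = (2028 − 1576) / (3 × 116.871) = 1.2892; Cpk = min(Cpu, Cpl) = 0.8328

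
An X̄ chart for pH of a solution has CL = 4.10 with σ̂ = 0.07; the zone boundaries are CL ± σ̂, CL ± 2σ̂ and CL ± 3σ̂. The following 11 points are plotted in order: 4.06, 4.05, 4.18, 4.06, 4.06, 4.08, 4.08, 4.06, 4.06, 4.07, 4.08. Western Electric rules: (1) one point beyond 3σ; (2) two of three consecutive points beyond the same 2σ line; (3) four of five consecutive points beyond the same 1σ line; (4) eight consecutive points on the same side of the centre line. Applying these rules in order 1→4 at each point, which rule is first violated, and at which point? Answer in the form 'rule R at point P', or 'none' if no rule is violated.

Zone of each point (C = within 1σ̂, B = 1σ̂–2σ̂, A = 2σ̂–3σ̂, * = beyond 3σ̂; sign = side of CL): 1:-C, 2:-C, 3:+B, 4:-C, 5:-C, 6:-C, 7:-C, 8:-C, 9:-C, 10:-C, 11:-C
Rule 4 (eight consecutive points on the same side of the centre line) is satisfied at point 11.

rule 4 at point 11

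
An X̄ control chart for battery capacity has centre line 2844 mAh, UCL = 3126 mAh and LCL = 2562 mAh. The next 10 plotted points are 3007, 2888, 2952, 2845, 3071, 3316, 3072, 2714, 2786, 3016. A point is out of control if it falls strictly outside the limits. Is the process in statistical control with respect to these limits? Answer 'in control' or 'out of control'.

Compare each point to [2562, 3126]: sample 6 = 3316 > UCL.

out of control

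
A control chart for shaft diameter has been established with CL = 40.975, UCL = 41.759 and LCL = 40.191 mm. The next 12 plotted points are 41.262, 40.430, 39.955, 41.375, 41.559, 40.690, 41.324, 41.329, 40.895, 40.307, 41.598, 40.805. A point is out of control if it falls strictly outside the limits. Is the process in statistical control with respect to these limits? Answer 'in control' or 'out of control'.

Compare each point to [40.191, 41.759]: sample 3 = 39.955 < LCL.

out of control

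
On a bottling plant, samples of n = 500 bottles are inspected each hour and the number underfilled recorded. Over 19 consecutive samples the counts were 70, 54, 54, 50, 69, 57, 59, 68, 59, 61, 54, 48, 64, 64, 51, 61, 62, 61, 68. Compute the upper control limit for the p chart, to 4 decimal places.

p̄ = Σdᵢ / (k·n) = 1134 / (19 × 500) = 0.11937
UCL = p̄ + 3·√(p̄(1−p̄)/n) = 0.11937 + 3 × √(0.11937×0.88063/500) = 0.11937 + 3 × 0.01450 = 0.16287

0.1629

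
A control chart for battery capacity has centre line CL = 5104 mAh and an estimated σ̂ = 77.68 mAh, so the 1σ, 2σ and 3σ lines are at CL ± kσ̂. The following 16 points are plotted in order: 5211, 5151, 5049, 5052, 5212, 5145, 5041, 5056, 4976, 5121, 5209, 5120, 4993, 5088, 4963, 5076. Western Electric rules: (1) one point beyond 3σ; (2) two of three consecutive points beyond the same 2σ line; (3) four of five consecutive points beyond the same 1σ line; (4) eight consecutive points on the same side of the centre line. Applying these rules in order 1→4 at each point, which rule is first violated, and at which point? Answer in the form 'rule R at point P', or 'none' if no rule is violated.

none

Zone of each point (C = within 1σ̂, B = 1σ̂–2σ̂, A = 2σ̂–3σ̂, * = beyond 3σ̂; sign = side of CL): 1:+B, 2:+C, 3:-C, 4:-C, 5:+B, 6:+C, 7:-C, 8:-C, 9:-B, 10:+C, 11:+B, 12:+C, 13:-B, 14:-C, 15:-B, 16:-C
No rule fires across all 16 points.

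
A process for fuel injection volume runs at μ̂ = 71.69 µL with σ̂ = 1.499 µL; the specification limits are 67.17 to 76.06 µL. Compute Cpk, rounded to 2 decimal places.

0.97

Cpu = (USL − μ̂) / (3σ̂) = (76.06 − 71.69) / (3 × 1.499) = 0.9718; Cpl = (μ̂ − LSL) / (3σ̂) = (71.69 − 67.17) / (3 × 1.499) = 1.0051; Cpk = min(Cpu, Cpl) = 0.9718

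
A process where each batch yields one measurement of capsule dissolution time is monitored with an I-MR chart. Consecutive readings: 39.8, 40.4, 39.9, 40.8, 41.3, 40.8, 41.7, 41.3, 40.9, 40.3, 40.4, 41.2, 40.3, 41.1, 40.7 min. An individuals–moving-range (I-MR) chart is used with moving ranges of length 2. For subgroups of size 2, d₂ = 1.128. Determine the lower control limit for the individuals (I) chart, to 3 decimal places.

39.150

X̄ = (39.8 + 40.4 + 39.9 + 40.8 + 41.3 + 40.8 + 41.7 + 41.3 + 40.9 + 40.3 + 40.4 + 41.2 + 40.3 + 41.1 + 40.7) / 15 = 40.7267
Moving ranges: 0.6, 0.5, 0.9, 0.5, 0.5, 0.9, 0.4, 0.4, 0.6, 0.1, 0.8, 0.9, 0.8, 0.4; M̄R̄ = 8.3000 / 14 = 0.5929
LCL = X̄ − 3·M̄R̄/d₂ = 40.7267 − 3 × 0.5929 / 1.128 = 39.1499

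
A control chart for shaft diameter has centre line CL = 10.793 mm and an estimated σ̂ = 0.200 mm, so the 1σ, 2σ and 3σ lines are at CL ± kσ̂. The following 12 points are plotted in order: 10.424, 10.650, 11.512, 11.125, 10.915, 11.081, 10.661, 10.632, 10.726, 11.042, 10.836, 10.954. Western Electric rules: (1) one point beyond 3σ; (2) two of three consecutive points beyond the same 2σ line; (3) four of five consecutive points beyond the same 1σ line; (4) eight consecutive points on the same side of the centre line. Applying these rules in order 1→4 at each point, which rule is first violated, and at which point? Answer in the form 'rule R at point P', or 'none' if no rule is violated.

rule 1 at point 3

Zone of each point (C = within 1σ̂, B = 1σ̂–2σ̂, A = 2σ̂–3σ̂, * = beyond 3σ̂; sign = side of CL): 1:-B, 2:-C, 3:+*, 4:+B, 5:+C, 6:+B, 7:-C, 8:-C, 9:-C, 10:+B, 11:+C, 12:+C
Rule 1 (one point beyond the 3σ limits) is satisfied at point 3.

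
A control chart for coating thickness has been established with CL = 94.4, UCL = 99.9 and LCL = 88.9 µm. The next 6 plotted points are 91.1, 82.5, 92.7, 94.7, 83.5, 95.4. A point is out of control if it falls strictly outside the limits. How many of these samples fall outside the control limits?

2

Compare each point to [88.9, 99.9]: sample 2 = 82.5 < LCL; sample 5 = 83.5 < LCL.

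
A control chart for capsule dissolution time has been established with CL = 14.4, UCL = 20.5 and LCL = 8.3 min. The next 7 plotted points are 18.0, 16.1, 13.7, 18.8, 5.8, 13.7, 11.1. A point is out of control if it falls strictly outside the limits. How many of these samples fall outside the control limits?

1

Compare each point to [8.3, 20.5]: sample 5 = 5.8 < LCL.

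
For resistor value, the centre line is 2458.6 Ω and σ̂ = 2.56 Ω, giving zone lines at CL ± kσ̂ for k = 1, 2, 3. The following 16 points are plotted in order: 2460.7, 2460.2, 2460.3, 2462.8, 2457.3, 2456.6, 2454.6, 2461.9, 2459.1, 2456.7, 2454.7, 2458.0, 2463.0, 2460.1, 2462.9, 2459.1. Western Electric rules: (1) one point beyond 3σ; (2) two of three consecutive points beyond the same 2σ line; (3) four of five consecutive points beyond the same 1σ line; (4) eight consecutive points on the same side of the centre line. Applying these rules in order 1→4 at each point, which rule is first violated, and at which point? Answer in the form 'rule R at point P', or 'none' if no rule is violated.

none

Zone of each point (C = within 1σ̂, B = 1σ̂–2σ̂, A = 2σ̂–3σ̂, * = beyond 3σ̂; sign = side of CL): 1:+C, 2:+C, 3:+C, 4:+B, 5:-C, 6:-C, 7:-B, 8:+B, 9:+C, 10:-C, 11:-B, 12:-C, 13:+B, 14:+C, 15:+B, 16:+C
No rule fires across all 16 points.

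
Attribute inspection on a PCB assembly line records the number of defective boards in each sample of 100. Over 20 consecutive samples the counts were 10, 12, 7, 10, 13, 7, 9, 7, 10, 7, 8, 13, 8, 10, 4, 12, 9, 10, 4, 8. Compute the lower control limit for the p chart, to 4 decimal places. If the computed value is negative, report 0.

p̄ = Σdᵢ / (k·n) = 178 / (20 × 100) = 0.08900
LCL = p̄ − 3·√(p̄(1−p̄)/n) = 0.08900 − 3 × 0.02847 = 0.00358

0.0036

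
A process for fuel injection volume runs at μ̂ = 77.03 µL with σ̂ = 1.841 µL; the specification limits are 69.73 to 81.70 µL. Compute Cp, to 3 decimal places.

Cp = (USL − LSL) / (6σ̂) = (81.70 − 69.73) / (6 × 1.841) = 11.9700 / 11.0460 = 1.0837

1.084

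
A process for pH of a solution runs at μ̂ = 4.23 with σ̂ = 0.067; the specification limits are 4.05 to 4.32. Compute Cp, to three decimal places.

0.672

Cp = (USL − LSL) / (6σ̂) = (4.32 − 4.05) / (6 × 0.067) = 0.2700 / 0.4020 = 0.6716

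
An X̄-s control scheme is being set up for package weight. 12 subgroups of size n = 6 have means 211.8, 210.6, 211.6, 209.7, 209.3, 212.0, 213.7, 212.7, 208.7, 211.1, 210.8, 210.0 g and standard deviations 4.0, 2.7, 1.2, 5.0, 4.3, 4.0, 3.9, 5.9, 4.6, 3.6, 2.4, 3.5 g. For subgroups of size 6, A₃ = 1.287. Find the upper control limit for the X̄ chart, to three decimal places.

X̄̄ = (211.8 + 210.6 + 211.6 + 209.7 + 209.3 + 212.0 + 213.7 + 212.7 + 208.7 + 211.1 + 210.8 + 210.0) / 12 = 211.0000
s̄ = (4.0 + 2.7 + 1.2 + 5.0 + 4.3 + 4.0 + 3.9 + 5.9 + 4.6 + 3.6 + 2.4 + 3.5) / 12 = 3.7583
UCL = X̄̄ + A₃·s̄ = 211.0000 + 1.287 × 3.7583 = 215.8370

215.837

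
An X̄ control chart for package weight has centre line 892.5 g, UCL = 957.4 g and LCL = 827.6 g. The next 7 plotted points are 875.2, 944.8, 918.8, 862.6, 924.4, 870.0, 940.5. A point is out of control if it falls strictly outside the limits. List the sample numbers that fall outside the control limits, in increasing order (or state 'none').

All 7 points lie within [827.6, 957.4].

none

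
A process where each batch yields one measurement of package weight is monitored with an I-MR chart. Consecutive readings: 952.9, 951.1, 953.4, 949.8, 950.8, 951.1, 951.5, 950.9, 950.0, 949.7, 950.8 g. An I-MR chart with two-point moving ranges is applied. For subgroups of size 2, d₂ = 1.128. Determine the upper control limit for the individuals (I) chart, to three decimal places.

X̄ = (952.9 + 951.1 + 953.4 + 949.8 + 950.8 + 951.1 + 951.5 + 950.9 + 950.0 + 949.7 + 950.8) / 11 = 951.0909
Moving ranges: 1.8, 2.3, 3.6, 1.0, 0.3, 0.4, 0.6, 0.9, 0.3, 1.1; M̄R̄ = 12.3000 / 10 = 1.2300
UCL = X̄ + 3·M̄R̄/d₂ = 951.0909 + 3 × 1.2300 / 1.128 = 954.3622

954.362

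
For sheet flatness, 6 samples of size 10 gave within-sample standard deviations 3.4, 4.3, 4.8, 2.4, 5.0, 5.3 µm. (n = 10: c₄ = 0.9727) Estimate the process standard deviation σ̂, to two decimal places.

4.32

s̄ = (3.4 + 4.3 + 4.8 + 2.4 + 5.0 + 5.3) / 6 = 4.2000
σ̂ = s̄ / c₄ = 4.2000 / 0.9727 = 4.3179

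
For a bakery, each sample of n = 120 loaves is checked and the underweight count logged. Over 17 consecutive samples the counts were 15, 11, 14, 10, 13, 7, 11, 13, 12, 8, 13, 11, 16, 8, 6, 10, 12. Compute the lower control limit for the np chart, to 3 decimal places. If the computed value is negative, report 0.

1.626

p̄ = Σdᵢ / (k·n) = 190 / (17 × 120) = 0.09314
LCL = np̄ − 3·√(np̄(1−p̄)) = 11.1765 − 3 × 3.1836 = 1.6256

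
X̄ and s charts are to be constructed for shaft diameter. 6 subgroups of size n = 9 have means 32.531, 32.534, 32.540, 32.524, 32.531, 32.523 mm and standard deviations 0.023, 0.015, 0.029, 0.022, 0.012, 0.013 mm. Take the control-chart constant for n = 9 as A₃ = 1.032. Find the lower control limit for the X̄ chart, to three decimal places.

32.511

X̄̄ = (32.531 + 32.534 + 32.540 + 32.524 + 32.531 + 32.523) / 6 = 32.5305
s̄ = (0.023 + 0.015 + 0.029 + 0.022 + 0.012 + 0.013) / 6 = 0.0190
LCL = X̄̄ − A₃·s̄ = 32.5305 − 1.032 × 0.0190 = 32.5109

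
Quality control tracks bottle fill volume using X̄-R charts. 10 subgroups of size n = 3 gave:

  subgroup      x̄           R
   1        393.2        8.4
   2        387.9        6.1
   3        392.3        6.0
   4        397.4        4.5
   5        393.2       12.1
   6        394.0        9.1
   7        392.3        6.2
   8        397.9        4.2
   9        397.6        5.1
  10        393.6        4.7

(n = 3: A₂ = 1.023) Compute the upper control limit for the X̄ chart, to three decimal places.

X̄̄ = (393.2 + 387.9 + 392.3 + 397.4 + 393.2 + 394.0 + 392.3 + 397.9 + 397.6 + 393.6) / 10 = 3939.4000 / 10 = 393.9400
R̄ = (8.4 + 6.1 + 6.0 + 4.5 + 12.1 + 9.1 + 6.2 + 4.2 + 5.1 + 4.7) / 10 = 66.4000 / 10 = 6.6400
UCL = X̄̄ + A₂·R̄ = 393.9400 + 1.023 × 6.6400 = 400.7327

400.733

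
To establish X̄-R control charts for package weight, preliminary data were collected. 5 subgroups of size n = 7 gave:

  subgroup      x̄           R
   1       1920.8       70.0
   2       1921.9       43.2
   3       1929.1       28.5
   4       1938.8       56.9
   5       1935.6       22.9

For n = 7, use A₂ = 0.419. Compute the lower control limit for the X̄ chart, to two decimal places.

X̄̄ = (1920.8 + 1921.9 + 1929.1 + 1938.8 + 1935.6) / 5 = 9646.2000 / 5 = 1929.2400
R̄ = (70.0 + 43.2 + 28.5 + 56.9 + 22.9) / 5 = 221.5000 / 5 = 44.3000
LCL = X̄̄ − A₂·R̄ = 1929.2400 − 0.419 × 44.3000 = 1910.6783

1910.68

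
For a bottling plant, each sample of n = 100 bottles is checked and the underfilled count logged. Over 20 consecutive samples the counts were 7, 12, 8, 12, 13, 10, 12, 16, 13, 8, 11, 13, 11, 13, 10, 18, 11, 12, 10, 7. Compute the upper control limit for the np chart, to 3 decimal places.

20.866

p̄ = Σdᵢ / (k·n) = 227 / (20 × 100) = 0.11350
UCL = np̄ + 3·√(np̄(1−p̄)) = 11.3500 + 3 × √(11.3500×0.88650) = 11.3500 + 3 × 3.1720 = 20.8661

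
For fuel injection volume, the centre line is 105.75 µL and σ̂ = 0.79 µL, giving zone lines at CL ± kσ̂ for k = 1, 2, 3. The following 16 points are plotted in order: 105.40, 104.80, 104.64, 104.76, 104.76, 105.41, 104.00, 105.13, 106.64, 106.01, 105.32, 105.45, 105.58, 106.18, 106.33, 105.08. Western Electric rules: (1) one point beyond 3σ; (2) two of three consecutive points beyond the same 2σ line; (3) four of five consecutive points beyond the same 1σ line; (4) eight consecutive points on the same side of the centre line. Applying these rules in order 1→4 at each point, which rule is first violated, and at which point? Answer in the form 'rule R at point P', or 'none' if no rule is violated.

rule 3 at point 5

Zone of each point (C = within 1σ̂, B = 1σ̂–2σ̂, A = 2σ̂–3σ̂, * = beyond 3σ̂; sign = side of CL): 1:-C, 2:-B, 3:-B, 4:-B, 5:-B, 6:-C, 7:-A, 8:-C, 9:+B, 10:+C, 11:-C, 12:-C, 13:-C, 14:+C, 15:+C, 16:-C
Rule 3 (four of five consecutive points beyond the same 1σ limit) is satisfied at point 5.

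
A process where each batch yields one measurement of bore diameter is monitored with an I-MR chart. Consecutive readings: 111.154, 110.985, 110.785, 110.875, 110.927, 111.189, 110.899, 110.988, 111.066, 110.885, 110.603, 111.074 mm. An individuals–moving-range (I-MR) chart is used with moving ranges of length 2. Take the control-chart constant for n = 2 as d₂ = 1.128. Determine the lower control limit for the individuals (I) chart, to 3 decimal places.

110.429

X̄ = (111.154 + 110.985 + 110.785 + 110.875 + 110.927 + 111.189 + 110.899 + 110.988 + 111.066 + 110.885 + 110.603 + 111.074) / 12 = 110.9525
Moving ranges: 0.169, 0.200, 0.090, 0.052, 0.262, 0.290, 0.089, 0.078, 0.181, 0.282, 0.471; M̄R̄ = 2.1640 / 11 = 0.1967
LCL = X̄ − 3·M̄R̄/d₂ = 110.9525 − 3 × 0.1967 / 1.128 = 110.4293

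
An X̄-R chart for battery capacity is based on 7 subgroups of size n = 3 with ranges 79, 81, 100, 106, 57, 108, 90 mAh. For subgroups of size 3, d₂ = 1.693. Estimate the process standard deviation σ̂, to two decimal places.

52.40

R̄ = (79 + 81 + 100 + 106 + 57 + 108 + 90) / 7 = 88.7143
σ̂ = R̄ / d₂ = 88.7143 / 1.693 = 52.4006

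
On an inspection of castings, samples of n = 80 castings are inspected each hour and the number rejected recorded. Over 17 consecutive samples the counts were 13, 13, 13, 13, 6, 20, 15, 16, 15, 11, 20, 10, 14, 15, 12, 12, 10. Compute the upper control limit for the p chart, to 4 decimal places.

0.2929

p̄ = Σdᵢ / (k·n) = 228 / (17 × 80) = 0.16765
UCL = p̄ + 3·√(p̄(1−p̄)/n) = 0.16765 + 3 × √(0.16765×0.83235/80) = 0.16765 + 3 × 0.04176 = 0.29294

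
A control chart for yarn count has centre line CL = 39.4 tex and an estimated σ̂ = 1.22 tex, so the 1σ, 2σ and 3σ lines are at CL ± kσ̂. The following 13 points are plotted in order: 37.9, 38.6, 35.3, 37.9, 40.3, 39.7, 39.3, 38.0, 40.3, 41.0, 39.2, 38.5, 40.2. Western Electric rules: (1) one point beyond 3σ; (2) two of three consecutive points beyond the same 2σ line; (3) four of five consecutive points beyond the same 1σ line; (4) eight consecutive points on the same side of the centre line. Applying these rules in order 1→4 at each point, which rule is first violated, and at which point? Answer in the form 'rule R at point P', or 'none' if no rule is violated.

Zone of each point (C = within 1σ̂, B = 1σ̂–2σ̂, A = 2σ̂–3σ̂, * = beyond 3σ̂; sign = side of CL): 1:-B, 2:-C, 3:-*, 4:-B, 5:+C, 6:+C, 7:-C, 8:-B, 9:+C, 10:+B, 11:-C, 12:-C, 13:+C
Rule 1 (one point beyond the 3σ limits) is satisfied at point 3.

rule 1 at point 3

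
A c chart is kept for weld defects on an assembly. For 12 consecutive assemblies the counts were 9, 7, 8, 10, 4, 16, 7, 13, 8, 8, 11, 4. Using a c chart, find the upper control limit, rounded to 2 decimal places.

c̄ = (9 + 7 + 8 + 10 + 4 + 16 + 7 + 13 + 8 + 8 + 11 + 4) / 12 = 105 / 12 = 8.7500
UCL = c̄ + 3√c̄ = 8.7500 + 3 × √8.7500 = 8.7500 + 3 × 2.9580 = 17.6241

17.62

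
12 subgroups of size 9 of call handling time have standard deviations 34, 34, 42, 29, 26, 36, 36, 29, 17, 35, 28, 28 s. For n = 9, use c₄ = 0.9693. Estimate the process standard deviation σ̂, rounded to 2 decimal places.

s̄ = (34 + 34 + 42 + 29 + 26 + 36 + 36 + 29 + 17 + 35 + 28 + 28) / 12 = 31.1667
σ̂ = s̄ / c₄ = 31.1667 / 0.9693 = 32.1538

32.15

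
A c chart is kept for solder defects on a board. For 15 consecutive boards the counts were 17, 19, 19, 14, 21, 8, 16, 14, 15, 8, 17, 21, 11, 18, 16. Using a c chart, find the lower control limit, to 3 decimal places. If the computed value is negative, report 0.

3.751

c̄ = (17 + 19 + 19 + 14 + 21 + 8 + 16 + 14 + 15 + 8 + 17 + 21 + 11 + 18 + 16) / 15 = 234 / 15 = 15.6000
LCL = c̄ − 3√c̄ = 15.6000 − 3 × 3.9497 = 3.7509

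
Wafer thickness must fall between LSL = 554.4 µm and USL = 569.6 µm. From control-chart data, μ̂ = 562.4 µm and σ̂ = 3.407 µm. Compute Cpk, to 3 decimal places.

0.704

Cpu = (USL − μ̂) / (3σ̂) = (569.6 − 562.4) / (3 × 3.407) = 0.7044; Cpl = (μ̂ − LSL) / (3σ̂) = (562.4 − 554.4) / (3 × 3.407) = 0.7827; Cpk = min(Cpu, Cpl) = 0.7044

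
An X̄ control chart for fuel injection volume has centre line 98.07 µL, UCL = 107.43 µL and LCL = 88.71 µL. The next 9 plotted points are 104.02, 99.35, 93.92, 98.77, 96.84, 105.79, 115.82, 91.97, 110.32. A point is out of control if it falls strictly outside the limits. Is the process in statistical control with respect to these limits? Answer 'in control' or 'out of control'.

out of control

Compare each point to [88.71, 107.43]: sample 7 = 115.82 > UCL; sample 9 = 110.32 > UCL.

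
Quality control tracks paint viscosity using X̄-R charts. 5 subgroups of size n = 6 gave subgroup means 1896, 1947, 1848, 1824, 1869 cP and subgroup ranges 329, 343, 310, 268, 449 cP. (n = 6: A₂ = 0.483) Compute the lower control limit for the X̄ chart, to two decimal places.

X̄̄ = (1896 + 1947 + 1848 + 1824 + 1869) / 5 = 9384.0000 / 5 = 1876.8000
R̄ = (329 + 343 + 310 + 268 + 449) / 5 = 1699.0000 / 5 = 339.8000
LCL = X̄̄ − A₂·R̄ = 1876.8000 − 0.483 × 339.8000 = 1712.6766

1712.68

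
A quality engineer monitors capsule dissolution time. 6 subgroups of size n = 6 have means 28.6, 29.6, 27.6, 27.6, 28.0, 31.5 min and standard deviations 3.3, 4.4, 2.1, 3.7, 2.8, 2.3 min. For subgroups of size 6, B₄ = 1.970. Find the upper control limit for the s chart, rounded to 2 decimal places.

s̄ = (3.3 + 4.4 + 2.1 + 3.7 + 2.8 + 2.3) / 6 = 3.1000
UCL_s = B₄·s̄ = 1.970 × 3.1000 = 6.1070

6.11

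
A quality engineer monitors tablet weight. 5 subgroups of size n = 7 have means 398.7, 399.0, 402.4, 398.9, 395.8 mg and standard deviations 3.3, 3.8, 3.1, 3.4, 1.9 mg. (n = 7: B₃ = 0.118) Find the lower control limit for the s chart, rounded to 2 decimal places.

0.37

s̄ = (3.3 + 3.8 + 3.1 + 3.4 + 1.9) / 5 = 3.1000
LCL_s = B₃·s̄ = 0.118 × 3.1000 = 0.3658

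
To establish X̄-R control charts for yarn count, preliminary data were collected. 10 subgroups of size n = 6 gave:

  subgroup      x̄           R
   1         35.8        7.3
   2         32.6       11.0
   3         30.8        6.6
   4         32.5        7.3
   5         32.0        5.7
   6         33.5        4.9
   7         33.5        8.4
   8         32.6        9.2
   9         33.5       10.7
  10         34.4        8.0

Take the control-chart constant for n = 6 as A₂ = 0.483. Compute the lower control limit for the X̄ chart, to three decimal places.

X̄̄ = (35.8 + 32.6 + 30.8 + 32.5 + 32.0 + 33.5 + 33.5 + 32.6 + 33.5 + 34.4) / 10 = 331.2000 / 10 = 33.1200
R̄ = (7.3 + 11.0 + 6.6 + 7.3 + 5.7 + 4.9 + 8.4 + 9.2 + 10.7 + 8.0) / 10 = 79.1000 / 10 = 7.9100
LCL = X̄̄ − A₂·R̄ = 33.1200 − 0.483 × 7.9100 = 29.2995

29.299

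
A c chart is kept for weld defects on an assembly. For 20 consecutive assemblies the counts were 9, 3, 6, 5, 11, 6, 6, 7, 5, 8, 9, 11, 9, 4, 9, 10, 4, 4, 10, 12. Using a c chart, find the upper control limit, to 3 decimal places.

c̄ = (9 + 3 + 6 + 5 + 11 + 6 + 6 + 7 + 5 + 8 + 9 + 11 + 9 + 4 + 9 + 10 + 4 + 4 + 10 + 12) / 20 = 148 / 20 = 7.4000
UCL = c̄ + 3√c̄ = 7.4000 + 3 × √7.4000 = 7.4000 + 3 × 2.7203 = 15.5609

15.561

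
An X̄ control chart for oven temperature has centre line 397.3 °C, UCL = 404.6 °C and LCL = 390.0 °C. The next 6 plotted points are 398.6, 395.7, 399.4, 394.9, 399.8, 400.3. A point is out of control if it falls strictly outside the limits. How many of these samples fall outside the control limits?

0

All 6 points lie within [390.0, 404.6].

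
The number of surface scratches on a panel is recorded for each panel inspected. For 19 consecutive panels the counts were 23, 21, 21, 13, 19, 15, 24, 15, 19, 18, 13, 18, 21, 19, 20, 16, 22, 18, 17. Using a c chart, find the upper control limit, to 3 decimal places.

31.439

c̄ = (23 + 21 + 21 + 13 + 19 + 15 + 24 + 15 + 19 + 18 + 13 + 18 + 21 + 19 + 20 + 16 + 22 + 18 + 17) / 19 = 352 / 19 = 18.5263
UCL = c̄ + 3√c̄ = 18.5263 + 3 × √18.5263 = 18.5263 + 3 × 4.3042 = 31.4390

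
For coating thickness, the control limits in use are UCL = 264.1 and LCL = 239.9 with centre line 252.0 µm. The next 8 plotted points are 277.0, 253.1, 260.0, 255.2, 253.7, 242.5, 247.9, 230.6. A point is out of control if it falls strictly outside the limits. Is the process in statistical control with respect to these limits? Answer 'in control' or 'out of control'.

out of control

Compare each point to [239.9, 264.1]: sample 1 = 277.0 > UCL; sample 8 = 230.6 < LCL.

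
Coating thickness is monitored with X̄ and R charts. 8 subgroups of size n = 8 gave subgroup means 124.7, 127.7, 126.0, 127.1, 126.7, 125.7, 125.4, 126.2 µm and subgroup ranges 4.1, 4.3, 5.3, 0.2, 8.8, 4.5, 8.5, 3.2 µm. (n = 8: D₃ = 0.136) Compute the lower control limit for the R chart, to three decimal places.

R̄ = (4.1 + 4.3 + 5.3 + 0.2 + 8.8 + 4.5 + 8.5 + 3.2) / 8 = 38.9000 / 8 = 4.8625
LCL_R = D₃·R̄ = 0.136 × 4.8625 = 0.6613

0.661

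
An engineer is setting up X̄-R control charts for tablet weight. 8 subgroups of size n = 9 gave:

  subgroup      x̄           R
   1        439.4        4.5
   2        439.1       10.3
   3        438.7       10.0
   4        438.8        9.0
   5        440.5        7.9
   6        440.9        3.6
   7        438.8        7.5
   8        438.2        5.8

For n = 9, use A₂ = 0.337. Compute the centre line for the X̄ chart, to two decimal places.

439.30

X̄̄ = (439.4 + 439.1 + 438.7 + 438.8 + 440.5 + 440.9 + 438.8 + 438.2) / 8 = 3514.4000 / 8 = 439.3000
CL = X̄̄ = 439.3000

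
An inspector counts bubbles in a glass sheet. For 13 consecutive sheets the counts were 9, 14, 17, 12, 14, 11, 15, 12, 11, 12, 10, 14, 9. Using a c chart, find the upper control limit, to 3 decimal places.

c̄ = (9 + 14 + 17 + 12 + 14 + 11 + 15 + 12 + 11 + 12 + 10 + 14 + 9) / 13 = 160 / 13 = 12.3077
UCL = c̄ + 3√c̄ = 12.3077 + 3 × √12.3077 = 12.3077 + 3 × 3.5082 = 22.8324

22.832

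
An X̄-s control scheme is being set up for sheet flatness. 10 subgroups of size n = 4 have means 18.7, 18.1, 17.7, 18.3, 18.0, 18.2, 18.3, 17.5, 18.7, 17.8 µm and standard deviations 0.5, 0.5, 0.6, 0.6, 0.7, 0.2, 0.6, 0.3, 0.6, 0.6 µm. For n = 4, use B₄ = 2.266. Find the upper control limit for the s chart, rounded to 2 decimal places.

s̄ = (0.5 + 0.5 + 0.6 + 0.6 + 0.7 + 0.2 + 0.6 + 0.3 + 0.6 + 0.6) / 10 = 0.5200
UCL_s = B₄·s̄ = 2.266 × 0.5200 = 1.1783

1.18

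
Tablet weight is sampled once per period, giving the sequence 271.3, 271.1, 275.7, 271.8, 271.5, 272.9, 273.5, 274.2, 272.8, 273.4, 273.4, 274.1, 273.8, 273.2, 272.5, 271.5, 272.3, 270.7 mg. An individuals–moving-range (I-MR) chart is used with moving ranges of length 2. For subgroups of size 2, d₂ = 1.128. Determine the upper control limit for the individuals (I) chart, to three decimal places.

275.796

X̄ = (271.3 + 271.1 + 275.7 + 271.8 + 271.5 + 272.9 + 273.5 + 274.2 + 272.8 + 273.4 + 273.4 + 274.1 + 273.8 + 273.2 + 272.5 + 271.5 + 272.3 + 270.7) / 18 = 272.7611
Moving ranges: 0.2, 4.6, 3.9, 0.3, 1.4, 0.6, 0.7, 1.4, 0.6, 0.0, 0.7, 0.3, 0.6, 0.7, 1.0, 0.8, 1.6; M̄R̄ = 19.4000 / 17 = 1.1412
UCL = X̄ + 3·M̄R̄/d₂ = 272.7611 + 3 × 1.1412 / 1.128 = 275.7962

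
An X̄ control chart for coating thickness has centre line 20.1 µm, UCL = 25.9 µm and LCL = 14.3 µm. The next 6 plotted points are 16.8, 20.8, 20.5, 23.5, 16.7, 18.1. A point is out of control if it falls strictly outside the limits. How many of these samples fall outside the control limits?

All 6 points lie within [14.3, 25.9].

0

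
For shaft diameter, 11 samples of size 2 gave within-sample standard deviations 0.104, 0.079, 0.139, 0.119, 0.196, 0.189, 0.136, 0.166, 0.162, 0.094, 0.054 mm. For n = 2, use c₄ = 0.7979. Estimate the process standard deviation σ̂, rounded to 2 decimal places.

0.16

s̄ = (0.104 + 0.079 + 0.139 + 0.119 + 0.196 + 0.189 + 0.136 + 0.166 + 0.162 + 0.094 + 0.054) / 11 = 0.1307
σ̂ = s̄ / c₄ = 0.1307 / 0.7979 = 0.1638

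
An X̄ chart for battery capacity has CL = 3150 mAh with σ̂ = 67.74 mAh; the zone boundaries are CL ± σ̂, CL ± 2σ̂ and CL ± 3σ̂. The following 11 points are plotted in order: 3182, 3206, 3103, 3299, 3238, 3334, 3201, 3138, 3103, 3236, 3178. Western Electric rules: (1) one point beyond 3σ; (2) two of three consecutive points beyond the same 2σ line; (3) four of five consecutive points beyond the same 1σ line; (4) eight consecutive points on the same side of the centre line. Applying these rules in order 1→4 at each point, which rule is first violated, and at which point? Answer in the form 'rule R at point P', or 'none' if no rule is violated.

Zone of each point (C = within 1σ̂, B = 1σ̂–2σ̂, A = 2σ̂–3σ̂, * = beyond 3σ̂; sign = side of CL): 1:+C, 2:+C, 3:-C, 4:+A, 5:+B, 6:+A, 7:+C, 8:-C, 9:-C, 10:+B, 11:+C
Rule 2 (two of three consecutive points beyond the same 2σ limit) is satisfied at point 6.

rule 2 at point 6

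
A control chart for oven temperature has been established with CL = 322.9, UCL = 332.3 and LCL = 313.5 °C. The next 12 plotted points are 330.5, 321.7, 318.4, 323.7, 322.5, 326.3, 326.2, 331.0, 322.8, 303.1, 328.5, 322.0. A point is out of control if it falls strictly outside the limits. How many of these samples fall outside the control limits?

1

Compare each point to [313.5, 332.3]: sample 10 = 303.1 < LCL.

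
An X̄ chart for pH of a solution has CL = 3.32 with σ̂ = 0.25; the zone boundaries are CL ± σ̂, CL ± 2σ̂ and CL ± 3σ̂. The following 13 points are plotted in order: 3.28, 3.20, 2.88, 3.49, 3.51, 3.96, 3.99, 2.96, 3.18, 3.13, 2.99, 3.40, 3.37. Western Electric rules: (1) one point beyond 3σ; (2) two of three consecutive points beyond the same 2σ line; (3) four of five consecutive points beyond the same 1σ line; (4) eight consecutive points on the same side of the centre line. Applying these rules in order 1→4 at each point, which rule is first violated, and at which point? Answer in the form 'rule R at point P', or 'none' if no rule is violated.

rule 2 at point 7

Zone of each point (C = within 1σ̂, B = 1σ̂–2σ̂, A = 2σ̂–3σ̂, * = beyond 3σ̂; sign = side of CL): 1:-C, 2:-C, 3:-B, 4:+C, 5:+C, 6:+A, 7:+A, 8:-B, 9:-C, 10:-C, 11:-B, 12:+C, 13:+C
Rule 2 (two of three consecutive points beyond the same 2σ limit) is satisfied at point 7.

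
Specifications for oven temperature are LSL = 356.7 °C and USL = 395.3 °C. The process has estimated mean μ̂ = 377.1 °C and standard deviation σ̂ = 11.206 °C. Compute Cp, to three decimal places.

Cp = (USL − LSL) / (6σ̂) = (395.3 − 356.7) / (6 × 11.206) = 38.6000 / 67.2360 = 0.5741

0.574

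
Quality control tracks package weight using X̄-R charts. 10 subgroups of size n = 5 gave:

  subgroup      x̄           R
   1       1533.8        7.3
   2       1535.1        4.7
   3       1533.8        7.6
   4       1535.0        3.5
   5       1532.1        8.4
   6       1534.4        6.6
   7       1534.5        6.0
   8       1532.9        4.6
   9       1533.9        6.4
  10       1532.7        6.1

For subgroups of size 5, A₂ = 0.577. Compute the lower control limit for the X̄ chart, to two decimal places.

1530.29

X̄̄ = (1533.8 + 1535.1 + 1533.8 + 1535.0 + 1532.1 + 1534.4 + 1534.5 + 1532.9 + 1533.9 + 1532.7) / 10 = 15338.2000 / 10 = 1533.8200
R̄ = (7.3 + 4.7 + 7.6 + 3.5 + 8.4 + 6.6 + 6.0 + 4.6 + 6.4 + 6.1) / 10 = 61.2000 / 10 = 6.1200
LCL = X̄̄ − A₂·R̄ = 1533.8200 − 0.577 × 6.1200 = 1530.2888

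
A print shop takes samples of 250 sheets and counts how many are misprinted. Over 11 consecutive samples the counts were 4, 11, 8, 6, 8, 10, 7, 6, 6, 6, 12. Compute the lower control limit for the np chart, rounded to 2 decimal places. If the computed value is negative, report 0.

p̄ = Σdᵢ / (k·n) = 84 / (11 × 250) = 0.03055
LCL = np̄ − 3·√(np̄(1−p̄)) = 7.6364 − 3 × 2.7209 = -0.5262 → 0 (negative, so LCL = 0)

0.00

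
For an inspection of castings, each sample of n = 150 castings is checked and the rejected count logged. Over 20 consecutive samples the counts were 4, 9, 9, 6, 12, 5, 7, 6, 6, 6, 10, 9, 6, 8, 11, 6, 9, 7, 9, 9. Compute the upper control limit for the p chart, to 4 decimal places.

0.1054

p̄ = Σdᵢ / (k·n) = 154 / (20 × 150) = 0.05133
UCL = p̄ + 3·√(p̄(1−p̄)/n) = 0.05133 + 3 × √(0.05133×0.94867/150) = 0.05133 + 3 × 0.01802 = 0.10539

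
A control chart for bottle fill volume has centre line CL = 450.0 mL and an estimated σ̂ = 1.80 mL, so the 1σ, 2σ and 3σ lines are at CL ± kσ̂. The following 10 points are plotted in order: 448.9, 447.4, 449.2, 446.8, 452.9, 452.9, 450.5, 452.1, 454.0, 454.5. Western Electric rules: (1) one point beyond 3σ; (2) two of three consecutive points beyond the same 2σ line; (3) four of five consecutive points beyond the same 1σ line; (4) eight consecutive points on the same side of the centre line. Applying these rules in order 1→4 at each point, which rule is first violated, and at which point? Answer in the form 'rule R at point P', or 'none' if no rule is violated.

rule 3 at point 9

Zone of each point (C = within 1σ̂, B = 1σ̂–2σ̂, A = 2σ̂–3σ̂, * = beyond 3σ̂; sign = side of CL): 1:-C, 2:-B, 3:-C, 4:-B, 5:+B, 6:+B, 7:+C, 8:+B, 9:+A, 10:+A
Rule 3 (four of five consecutive points beyond the same 1σ limit) is satisfied at point 9.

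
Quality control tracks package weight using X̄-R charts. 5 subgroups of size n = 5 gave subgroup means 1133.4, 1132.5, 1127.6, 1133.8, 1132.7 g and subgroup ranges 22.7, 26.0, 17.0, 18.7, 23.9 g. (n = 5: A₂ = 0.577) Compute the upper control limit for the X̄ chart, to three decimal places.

X̄̄ = (1133.4 + 1132.5 + 1127.6 + 1133.8 + 1132.7) / 5 = 5660.0000 / 5 = 1132.0000
R̄ = (22.7 + 26.0 + 17.0 + 18.7 + 23.9) / 5 = 108.3000 / 5 = 21.6600
UCL = X̄̄ + A₂·R̄ = 1132.0000 + 0.577 × 21.6600 = 1144.4978

1144.498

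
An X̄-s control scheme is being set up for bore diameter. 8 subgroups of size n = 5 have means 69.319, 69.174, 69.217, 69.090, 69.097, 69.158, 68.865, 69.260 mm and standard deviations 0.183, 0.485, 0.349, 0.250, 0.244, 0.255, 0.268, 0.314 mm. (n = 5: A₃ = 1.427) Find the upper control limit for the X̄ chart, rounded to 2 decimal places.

69.57

X̄̄ = (69.319 + 69.174 + 69.217 + 69.090 + 69.097 + 69.158 + 68.865 + 69.260) / 8 = 69.1475
s̄ = (0.183 + 0.485 + 0.349 + 0.250 + 0.244 + 0.255 + 0.268 + 0.314) / 8 = 0.2935
UCL = X̄̄ + A₃·s̄ = 69.1475 + 1.427 × 0.2935 = 69.5663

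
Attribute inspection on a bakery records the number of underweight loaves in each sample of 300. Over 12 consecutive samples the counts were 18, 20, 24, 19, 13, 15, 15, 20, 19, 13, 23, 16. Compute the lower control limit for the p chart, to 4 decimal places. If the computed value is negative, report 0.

0.0187

p̄ = Σdᵢ / (k·n) = 215 / (12 × 300) = 0.05972
LCL = p̄ − 3·√(p̄(1−p̄)/n) = 0.05972 − 3 × 0.01368 = 0.01868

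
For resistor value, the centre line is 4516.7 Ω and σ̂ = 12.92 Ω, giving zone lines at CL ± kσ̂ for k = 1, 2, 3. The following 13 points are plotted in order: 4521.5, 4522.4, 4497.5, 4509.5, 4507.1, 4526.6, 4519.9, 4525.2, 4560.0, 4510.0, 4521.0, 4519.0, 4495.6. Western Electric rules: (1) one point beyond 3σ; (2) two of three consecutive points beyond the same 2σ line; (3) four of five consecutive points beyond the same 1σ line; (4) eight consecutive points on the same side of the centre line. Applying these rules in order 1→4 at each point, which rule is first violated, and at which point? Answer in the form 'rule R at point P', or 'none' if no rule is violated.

rule 1 at point 9

Zone of each point (C = within 1σ̂, B = 1σ̂–2σ̂, A = 2σ̂–3σ̂, * = beyond 3σ̂; sign = side of CL): 1:+C, 2:+C, 3:-B, 4:-C, 5:-C, 6:+C, 7:+C, 8:+C, 9:+*, 10:-C, 11:+C, 12:+C, 13:-B
Rule 1 (one point beyond the 3σ limits) is satisfied at point 9.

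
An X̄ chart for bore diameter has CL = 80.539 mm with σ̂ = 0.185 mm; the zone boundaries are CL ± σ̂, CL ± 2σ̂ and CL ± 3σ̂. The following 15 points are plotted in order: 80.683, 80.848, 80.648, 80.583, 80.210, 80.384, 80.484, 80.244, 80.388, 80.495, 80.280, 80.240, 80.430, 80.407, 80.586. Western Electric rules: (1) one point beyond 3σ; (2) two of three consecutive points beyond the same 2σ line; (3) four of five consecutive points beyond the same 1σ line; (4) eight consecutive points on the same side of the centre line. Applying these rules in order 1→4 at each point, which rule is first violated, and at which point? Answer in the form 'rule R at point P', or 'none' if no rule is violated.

Zone of each point (C = within 1σ̂, B = 1σ̂–2σ̂, A = 2σ̂–3σ̂, * = beyond 3σ̂; sign = side of CL): 1:+C, 2:+B, 3:+C, 4:+C, 5:-B, 6:-C, 7:-C, 8:-B, 9:-C, 10:-C, 11:-B, 12:-B, 13:-C, 14:-C, 15:+C
Rule 4 (eight consecutive points on the same side of the centre line) is satisfied at point 12.

rule 4 at point 12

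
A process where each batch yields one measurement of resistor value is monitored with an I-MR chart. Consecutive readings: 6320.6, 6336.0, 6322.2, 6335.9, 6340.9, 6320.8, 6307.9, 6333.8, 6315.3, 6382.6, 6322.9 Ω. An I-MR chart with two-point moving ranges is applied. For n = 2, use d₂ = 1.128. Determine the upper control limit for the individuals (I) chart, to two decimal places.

6397.91

X̄ = (6320.6 + 6336.0 + 6322.2 + 6335.9 + 6340.9 + 6320.8 + 6307.9 + 6333.8 + 6315.3 + 6382.6 + 6322.9) / 11 = 6330.8091
Moving ranges: 15.4, 13.8, 13.7, 5.0, 20.1, 12.9, 25.9, 18.5, 67.3, 59.7; M̄R̄ = 252.3000 / 10 = 25.2300
UCL = X̄ + 3·M̄R̄/d₂ = 6330.8091 + 3 × 25.2300 / 1.128 = 6397.9102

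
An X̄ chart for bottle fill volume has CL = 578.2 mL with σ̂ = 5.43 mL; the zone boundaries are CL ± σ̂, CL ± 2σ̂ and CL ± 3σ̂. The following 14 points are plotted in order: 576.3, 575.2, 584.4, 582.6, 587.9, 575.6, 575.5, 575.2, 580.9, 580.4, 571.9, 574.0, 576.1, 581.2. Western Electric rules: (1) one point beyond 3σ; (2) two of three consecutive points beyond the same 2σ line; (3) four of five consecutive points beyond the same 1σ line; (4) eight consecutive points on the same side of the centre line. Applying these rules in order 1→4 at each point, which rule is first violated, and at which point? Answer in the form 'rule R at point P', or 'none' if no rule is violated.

none

Zone of each point (C = within 1σ̂, B = 1σ̂–2σ̂, A = 2σ̂–3σ̂, * = beyond 3σ̂; sign = side of CL): 1:-C, 2:-C, 3:+B, 4:+C, 5:+B, 6:-C, 7:-C, 8:-C, 9:+C, 10:+C, 11:-B, 12:-C, 13:-C, 14:+C
No rule fires across all 14 points.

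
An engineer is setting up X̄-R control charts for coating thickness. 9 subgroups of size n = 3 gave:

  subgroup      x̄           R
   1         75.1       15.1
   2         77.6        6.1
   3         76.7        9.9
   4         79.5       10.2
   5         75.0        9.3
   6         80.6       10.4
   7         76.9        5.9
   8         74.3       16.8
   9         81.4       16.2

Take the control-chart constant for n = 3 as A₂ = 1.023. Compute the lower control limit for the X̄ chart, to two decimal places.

X̄̄ = (75.1 + 77.6 + 76.7 + 79.5 + 75.0 + 80.6 + 76.9 + 74.3 + 81.4) / 9 = 697.1000 / 9 = 77.4556
R̄ = (15.1 + 6.1 + 9.9 + 10.2 + 9.3 + 10.4 + 5.9 + 16.8 + 16.2) / 9 = 99.9000 / 9 = 11.1000
LCL = X̄̄ − A₂·R̄ = 77.4556 − 1.023 × 11.1000 = 66.1003

66.10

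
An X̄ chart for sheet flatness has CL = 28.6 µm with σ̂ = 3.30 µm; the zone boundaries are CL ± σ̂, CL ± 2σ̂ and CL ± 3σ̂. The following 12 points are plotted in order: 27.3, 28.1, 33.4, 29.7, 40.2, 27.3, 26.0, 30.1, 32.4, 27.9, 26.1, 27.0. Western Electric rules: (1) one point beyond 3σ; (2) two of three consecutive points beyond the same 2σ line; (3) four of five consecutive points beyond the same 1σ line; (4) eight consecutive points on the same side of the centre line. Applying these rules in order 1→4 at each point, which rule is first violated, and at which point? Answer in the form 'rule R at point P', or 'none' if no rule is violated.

rule 1 at point 5

Zone of each point (C = within 1σ̂, B = 1σ̂–2σ̂, A = 2σ̂–3σ̂, * = beyond 3σ̂; sign = side of CL): 1:-C, 2:-C, 3:+B, 4:+C, 5:+*, 6:-C, 7:-C, 8:+C, 9:+B, 10:-C, 11:-C, 12:-C
Rule 1 (one point beyond the 3σ limits) is satisfied at point 5.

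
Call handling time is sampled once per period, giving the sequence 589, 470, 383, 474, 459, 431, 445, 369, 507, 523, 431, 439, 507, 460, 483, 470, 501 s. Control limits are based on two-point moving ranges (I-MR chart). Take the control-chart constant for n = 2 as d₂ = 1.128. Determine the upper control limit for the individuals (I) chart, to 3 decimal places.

X̄ = (589 + 470 + 383 + 474 + 459 + 431 + 445 + 369 + 507 + 523 + 431 + 439 + 507 + 460 + 483 + 470 + 501) / 17 = 467.1176
Moving ranges: 119, 87, 91, 15, 28, 14, 76, 138, 16, 92, 8, 68, 47, 23, 13, 31; M̄R̄ = 866.0000 / 16 = 54.1250
UCL = X̄ + 3·M̄R̄/d₂ = 467.1176 + 3 × 54.1250 / 1.128 = 611.0671

611.067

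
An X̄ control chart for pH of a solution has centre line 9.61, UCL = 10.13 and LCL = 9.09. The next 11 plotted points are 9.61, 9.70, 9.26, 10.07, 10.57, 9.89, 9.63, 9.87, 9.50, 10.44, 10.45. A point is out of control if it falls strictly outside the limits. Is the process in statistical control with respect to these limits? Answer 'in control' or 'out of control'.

out of control

Compare each point to [9.09, 10.13]: sample 5 = 10.57 > UCL; sample 10 = 10.44 > UCL; sample 11 = 10.45 > UCL.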